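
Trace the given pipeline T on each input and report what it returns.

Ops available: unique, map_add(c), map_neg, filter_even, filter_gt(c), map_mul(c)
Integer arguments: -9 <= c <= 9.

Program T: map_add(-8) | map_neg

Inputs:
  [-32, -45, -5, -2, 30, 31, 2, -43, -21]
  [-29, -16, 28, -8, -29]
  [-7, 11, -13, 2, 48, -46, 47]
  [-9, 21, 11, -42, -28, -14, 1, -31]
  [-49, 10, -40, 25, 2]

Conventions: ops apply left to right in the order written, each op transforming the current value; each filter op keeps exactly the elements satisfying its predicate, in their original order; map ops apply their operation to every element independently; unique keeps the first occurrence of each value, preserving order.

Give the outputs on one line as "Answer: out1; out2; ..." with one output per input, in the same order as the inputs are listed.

[40, 53, 13, 10, -22, -23, 6, 51, 29]; [37, 24, -20, 16, 37]; [15, -3, 21, 6, -40, 54, -39]; [17, -13, -3, 50, 36, 22, 7, 39]; [57, -2, 48, -17, 6]

Execution, op by op:
  [-32, -45, -5, -2, 30, 31, 2, -43, -21] -> [-40, -53, -13, -10, 22, 23, -6, -51, -29] -> [40, 53, 13, 10, -22, -23, 6, 51, 29]
  [-29, -16, 28, -8, -29] -> [-37, -24, 20, -16, -37] -> [37, 24, -20, 16, 37]
  [-7, 11, -13, 2, 48, -46, 47] -> [-15, 3, -21, -6, 40, -54, 39] -> [15, -3, 21, 6, -40, 54, -39]
  [-9, 21, 11, -42, -28, -14, 1, -31] -> [-17, 13, 3, -50, -36, -22, -7, -39] -> [17, -13, -3, 50, 36, 22, 7, 39]
  [-49, 10, -40, 25, 2] -> [-57, 2, -48, 17, -6] -> [57, -2, 48, -17, 6]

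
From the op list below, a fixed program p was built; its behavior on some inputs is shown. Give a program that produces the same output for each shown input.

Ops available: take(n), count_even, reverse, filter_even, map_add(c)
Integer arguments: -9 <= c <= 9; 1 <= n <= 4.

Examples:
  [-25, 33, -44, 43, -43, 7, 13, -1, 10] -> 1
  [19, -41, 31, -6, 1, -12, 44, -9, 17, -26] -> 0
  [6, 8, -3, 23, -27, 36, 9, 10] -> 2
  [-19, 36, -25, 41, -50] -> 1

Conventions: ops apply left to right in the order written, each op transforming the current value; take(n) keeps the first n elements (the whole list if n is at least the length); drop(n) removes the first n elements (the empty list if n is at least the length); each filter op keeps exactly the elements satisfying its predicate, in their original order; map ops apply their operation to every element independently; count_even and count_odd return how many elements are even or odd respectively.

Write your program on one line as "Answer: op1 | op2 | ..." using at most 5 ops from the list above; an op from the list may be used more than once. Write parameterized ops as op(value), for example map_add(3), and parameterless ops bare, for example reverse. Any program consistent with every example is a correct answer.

map_add(6) | map_add(9) | take(3) | map_add(7) | count_even

Check, running the answer program on each example:
  [-25, 33, -44, 43, -43, 7, 13, -1, 10] -> [-19, 39, -38, 49, -37, 13, 19, 5, 16] -> [-10, 48, -29, 58, -28, 22, 28, 14, 25] -> [-10, 48, -29] -> [-3, 55, -22] -> 1
  [19, -41, 31, -6, 1, -12, 44, -9, 17, -26] -> [25, -35, 37, 0, 7, -6, 50, -3, 23, -20] -> [34, -26, 46, 9, 16, 3, 59, 6, 32, -11] -> [34, -26, 46] -> [41, -19, 53] -> 0
  [6, 8, -3, 23, -27, 36, 9, 10] -> [12, 14, 3, 29, -21, 42, 15, 16] -> [21, 23, 12, 38, -12, 51, 24, 25] -> [21, 23, 12] -> [28, 30, 19] -> 2
  [-19, 36, -25, 41, -50] -> [-13, 42, -19, 47, -44] -> [-4, 51, -10, 56, -35] -> [-4, 51, -10] -> [3, 58, -3] -> 1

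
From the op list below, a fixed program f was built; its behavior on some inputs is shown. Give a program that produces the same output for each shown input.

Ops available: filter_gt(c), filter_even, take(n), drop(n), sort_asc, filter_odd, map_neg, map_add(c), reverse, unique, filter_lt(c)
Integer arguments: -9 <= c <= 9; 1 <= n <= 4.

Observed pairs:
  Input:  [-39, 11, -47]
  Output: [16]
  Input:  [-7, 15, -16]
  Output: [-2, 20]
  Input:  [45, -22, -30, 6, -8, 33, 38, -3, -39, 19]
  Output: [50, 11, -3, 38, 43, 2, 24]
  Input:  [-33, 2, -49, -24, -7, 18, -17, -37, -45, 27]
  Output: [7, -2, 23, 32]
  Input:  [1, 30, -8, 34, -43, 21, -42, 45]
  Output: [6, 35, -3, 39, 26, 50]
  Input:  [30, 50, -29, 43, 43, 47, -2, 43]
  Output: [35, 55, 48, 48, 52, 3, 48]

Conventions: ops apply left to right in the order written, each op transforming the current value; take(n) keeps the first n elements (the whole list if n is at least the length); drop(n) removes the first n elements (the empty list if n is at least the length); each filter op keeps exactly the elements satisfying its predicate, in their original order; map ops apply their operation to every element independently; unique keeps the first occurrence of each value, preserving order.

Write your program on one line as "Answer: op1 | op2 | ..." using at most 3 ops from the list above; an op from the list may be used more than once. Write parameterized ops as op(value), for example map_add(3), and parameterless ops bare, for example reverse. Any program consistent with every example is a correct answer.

map_add(5) | filter_gt(-4)

Check, running the answer program on each example:
  [-39, 11, -47] -> [-34, 16, -42] -> [16]
  [-7, 15, -16] -> [-2, 20, -11] -> [-2, 20]
  [45, -22, -30, 6, -8, 33, 38, -3, -39, 19] -> [50, -17, -25, 11, -3, 38, 43, 2, -34, 24] -> [50, 11, -3, 38, 43, 2, 24]
  [-33, 2, -49, -24, -7, 18, -17, -37, -45, 27] -> [-28, 7, -44, -19, -2, 23, -12, -32, -40, 32] -> [7, -2, 23, 32]
  [1, 30, -8, 34, -43, 21, -42, 45] -> [6, 35, -3, 39, -38, 26, -37, 50] -> [6, 35, -3, 39, 26, 50]
  [30, 50, -29, 43, 43, 47, -2, 43] -> [35, 55, -24, 48, 48, 52, 3, 48] -> [35, 55, 48, 48, 52, 3, 48]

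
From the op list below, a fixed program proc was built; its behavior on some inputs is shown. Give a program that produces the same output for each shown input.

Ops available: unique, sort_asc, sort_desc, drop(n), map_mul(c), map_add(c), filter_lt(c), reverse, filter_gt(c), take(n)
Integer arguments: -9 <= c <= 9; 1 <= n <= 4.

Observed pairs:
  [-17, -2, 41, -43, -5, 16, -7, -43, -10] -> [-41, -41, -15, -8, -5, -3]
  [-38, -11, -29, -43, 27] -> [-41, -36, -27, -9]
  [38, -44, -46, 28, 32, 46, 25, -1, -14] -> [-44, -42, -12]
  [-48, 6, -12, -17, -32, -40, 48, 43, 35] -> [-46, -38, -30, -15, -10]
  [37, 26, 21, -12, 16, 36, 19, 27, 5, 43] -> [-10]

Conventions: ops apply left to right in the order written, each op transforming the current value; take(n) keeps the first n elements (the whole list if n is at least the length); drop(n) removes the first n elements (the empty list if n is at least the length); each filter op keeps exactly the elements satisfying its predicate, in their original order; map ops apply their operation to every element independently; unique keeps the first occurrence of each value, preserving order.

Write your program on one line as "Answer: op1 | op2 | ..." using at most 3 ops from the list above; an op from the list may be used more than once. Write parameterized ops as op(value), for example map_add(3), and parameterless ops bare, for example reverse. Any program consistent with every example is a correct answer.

map_add(2) | sort_asc | filter_lt(-2)

Check, running the answer program on each example:
  [-17, -2, 41, -43, -5, 16, -7, -43, -10] -> [-15, 0, 43, -41, -3, 18, -5, -41, -8] -> [-41, -41, -15, -8, -5, -3, 0, 18, 43] -> [-41, -41, -15, -8, -5, -3]
  [-38, -11, -29, -43, 27] -> [-36, -9, -27, -41, 29] -> [-41, -36, -27, -9, 29] -> [-41, -36, -27, -9]
  [38, -44, -46, 28, 32, 46, 25, -1, -14] -> [40, -42, -44, 30, 34, 48, 27, 1, -12] -> [-44, -42, -12, 1, 27, 30, 34, 40, 48] -> [-44, -42, -12]
  [-48, 6, -12, -17, -32, -40, 48, 43, 35] -> [-46, 8, -10, -15, -30, -38, 50, 45, 37] -> [-46, -38, -30, -15, -10, 8, 37, 45, 50] -> [-46, -38, -30, -15, -10]
  [37, 26, 21, -12, 16, 36, 19, 27, 5, 43] -> [39, 28, 23, -10, 18, 38, 21, 29, 7, 45] -> [-10, 7, 18, 21, 23, 28, 29, 38, 39, 45] -> [-10]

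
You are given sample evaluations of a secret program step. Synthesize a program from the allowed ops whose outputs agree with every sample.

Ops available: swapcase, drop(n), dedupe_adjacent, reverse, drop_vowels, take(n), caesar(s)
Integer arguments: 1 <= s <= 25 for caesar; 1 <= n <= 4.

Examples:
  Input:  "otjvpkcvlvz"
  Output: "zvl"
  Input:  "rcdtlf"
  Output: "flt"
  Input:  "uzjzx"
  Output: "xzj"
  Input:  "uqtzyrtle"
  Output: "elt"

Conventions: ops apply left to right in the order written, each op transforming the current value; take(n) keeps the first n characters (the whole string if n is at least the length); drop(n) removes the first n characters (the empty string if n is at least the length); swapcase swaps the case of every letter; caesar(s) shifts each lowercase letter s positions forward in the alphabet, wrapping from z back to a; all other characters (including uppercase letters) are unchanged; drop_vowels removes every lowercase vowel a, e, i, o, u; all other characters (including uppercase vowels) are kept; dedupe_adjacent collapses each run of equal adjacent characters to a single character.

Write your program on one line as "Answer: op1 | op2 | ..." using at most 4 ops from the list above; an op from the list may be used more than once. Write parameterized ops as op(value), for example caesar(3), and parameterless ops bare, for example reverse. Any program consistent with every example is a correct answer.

drop(1) | reverse | take(3)

Check, running the answer program on each example:
  "otjvpkcvlvz" -> "tjvpkcvlvz" -> "zvlvckpvjt" -> "zvl"
  "rcdtlf" -> "cdtlf" -> "fltdc" -> "flt"
  "uzjzx" -> "zjzx" -> "xzjz" -> "xzj"
  "uqtzyrtle" -> "qtzyrtle" -> "eltryztq" -> "elt"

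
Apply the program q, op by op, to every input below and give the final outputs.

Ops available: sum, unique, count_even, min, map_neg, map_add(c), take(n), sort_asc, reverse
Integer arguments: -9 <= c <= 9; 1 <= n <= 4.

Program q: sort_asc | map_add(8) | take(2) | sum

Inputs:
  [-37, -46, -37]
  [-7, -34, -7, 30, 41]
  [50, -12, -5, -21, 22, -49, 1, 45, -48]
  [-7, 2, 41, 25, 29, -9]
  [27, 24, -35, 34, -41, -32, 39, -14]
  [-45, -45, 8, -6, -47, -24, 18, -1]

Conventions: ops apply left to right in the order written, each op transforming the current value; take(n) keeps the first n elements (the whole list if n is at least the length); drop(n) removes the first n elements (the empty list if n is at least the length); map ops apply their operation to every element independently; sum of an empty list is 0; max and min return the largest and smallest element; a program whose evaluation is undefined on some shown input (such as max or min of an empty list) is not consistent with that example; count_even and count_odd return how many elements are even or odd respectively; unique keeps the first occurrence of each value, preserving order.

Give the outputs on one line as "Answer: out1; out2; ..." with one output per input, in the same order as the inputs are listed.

-67; -25; -81; 0; -60; -76

Execution, op by op:
  [-37, -46, -37] -> [-46, -37, -37] -> [-38, -29, -29] -> [-38, -29] -> -67
  [-7, -34, -7, 30, 41] -> [-34, -7, -7, 30, 41] -> [-26, 1, 1, 38, 49] -> [-26, 1] -> -25
  [50, -12, -5, -21, 22, -49, 1, 45, -48] -> [-49, -48, -21, -12, -5, 1, 22, 45, 50] -> [-41, -40, -13, -4, 3, 9, 30, 53, 58] -> [-41, -40] -> -81
  [-7, 2, 41, 25, 29, -9] -> [-9, -7, 2, 25, 29, 41] -> [-1, 1, 10, 33, 37, 49] -> [-1, 1] -> 0
  [27, 24, -35, 34, -41, -32, 39, -14] -> [-41, -35, -32, -14, 24, 27, 34, 39] -> [-33, -27, -24, -6, 32, 35, 42, 47] -> [-33, -27] -> -60
  [-45, -45, 8, -6, -47, -24, 18, -1] -> [-47, -45, -45, -24, -6, -1, 8, 18] -> [-39, -37, -37, -16, 2, 7, 16, 26] -> [-39, -37] -> -76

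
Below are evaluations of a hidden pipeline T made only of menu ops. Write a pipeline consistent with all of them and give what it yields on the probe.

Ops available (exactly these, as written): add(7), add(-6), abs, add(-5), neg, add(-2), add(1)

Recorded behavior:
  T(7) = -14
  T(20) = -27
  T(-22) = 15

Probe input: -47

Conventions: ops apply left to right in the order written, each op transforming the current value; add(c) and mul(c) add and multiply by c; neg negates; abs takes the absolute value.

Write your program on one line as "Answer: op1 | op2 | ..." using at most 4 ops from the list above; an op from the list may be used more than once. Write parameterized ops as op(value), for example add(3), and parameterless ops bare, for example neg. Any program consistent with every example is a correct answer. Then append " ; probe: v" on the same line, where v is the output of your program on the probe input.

neg | add(-5) | add(-2) ; probe: 40

Check, running the answer program on each example:
  7 -> -7 -> -12 -> -14
  20 -> -20 -> -25 -> -27
  -22 -> 22 -> 17 -> 15
  probe: -47 -> 47 -> 42 -> 40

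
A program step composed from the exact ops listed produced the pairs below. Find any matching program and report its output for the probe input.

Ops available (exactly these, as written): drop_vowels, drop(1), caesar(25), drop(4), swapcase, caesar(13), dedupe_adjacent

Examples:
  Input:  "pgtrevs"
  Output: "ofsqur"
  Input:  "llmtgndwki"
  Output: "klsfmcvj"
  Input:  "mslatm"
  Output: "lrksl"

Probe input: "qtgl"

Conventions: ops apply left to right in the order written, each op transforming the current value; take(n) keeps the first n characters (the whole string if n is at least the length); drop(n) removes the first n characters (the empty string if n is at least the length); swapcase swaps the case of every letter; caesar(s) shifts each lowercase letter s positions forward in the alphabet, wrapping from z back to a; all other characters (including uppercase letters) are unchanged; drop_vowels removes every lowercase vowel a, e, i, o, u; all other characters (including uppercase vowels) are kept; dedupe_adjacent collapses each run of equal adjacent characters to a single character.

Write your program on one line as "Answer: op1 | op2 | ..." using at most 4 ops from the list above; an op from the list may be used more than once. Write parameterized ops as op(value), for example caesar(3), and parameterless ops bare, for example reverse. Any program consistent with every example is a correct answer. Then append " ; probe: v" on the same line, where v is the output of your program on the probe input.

drop_vowels | dedupe_adjacent | caesar(25) ; probe: "psfk"

Check, running the answer program on each example:
  "pgtrevs" -> "pgtrvs" -> "pgtrvs" -> "ofsqur"
  "llmtgndwki" -> "llmtgndwk" -> "lmtgndwk" -> "klsfmcvj"
  "mslatm" -> "msltm" -> "msltm" -> "lrksl"
  probe: "qtgl" -> "qtgl" -> "qtgl" -> "psfk"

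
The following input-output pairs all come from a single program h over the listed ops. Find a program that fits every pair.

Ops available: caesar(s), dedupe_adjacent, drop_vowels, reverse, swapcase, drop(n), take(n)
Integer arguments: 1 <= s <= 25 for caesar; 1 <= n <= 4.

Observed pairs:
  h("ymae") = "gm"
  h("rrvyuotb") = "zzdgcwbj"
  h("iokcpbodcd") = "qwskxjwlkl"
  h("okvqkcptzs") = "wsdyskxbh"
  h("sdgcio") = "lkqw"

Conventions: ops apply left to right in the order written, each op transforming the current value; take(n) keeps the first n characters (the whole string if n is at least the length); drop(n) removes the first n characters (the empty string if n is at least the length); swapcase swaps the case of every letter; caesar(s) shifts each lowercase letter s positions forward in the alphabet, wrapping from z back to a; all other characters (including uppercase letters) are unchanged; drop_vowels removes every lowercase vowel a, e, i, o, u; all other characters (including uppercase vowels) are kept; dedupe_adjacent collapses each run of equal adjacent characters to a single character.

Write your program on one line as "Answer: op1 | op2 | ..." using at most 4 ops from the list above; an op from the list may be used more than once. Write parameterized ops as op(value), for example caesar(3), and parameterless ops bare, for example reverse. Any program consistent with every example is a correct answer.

reverse | caesar(8) | reverse | drop_vowels

Check, running the answer program on each example:
  "ymae" -> "eamy" -> "miug" -> "guim" -> "gm"
  "rrvyuotb" -> "btouyvrr" -> "jbwcgdzz" -> "zzdgcwbj" -> "zzdgcwbj"
  "iokcpbodcd" -> "dcdobpckoi" -> "lklwjxkswq" -> "qwskxjwlkl" -> "qwskxjwlkl"
  "okvqkcptzs" -> "sztpckqvko" -> "ahbxksydsw" -> "wsdyskxbha" -> "wsdyskxbh"
  "sdgcio" -> "oicgds" -> "wqkola" -> "alokqw" -> "lkqw"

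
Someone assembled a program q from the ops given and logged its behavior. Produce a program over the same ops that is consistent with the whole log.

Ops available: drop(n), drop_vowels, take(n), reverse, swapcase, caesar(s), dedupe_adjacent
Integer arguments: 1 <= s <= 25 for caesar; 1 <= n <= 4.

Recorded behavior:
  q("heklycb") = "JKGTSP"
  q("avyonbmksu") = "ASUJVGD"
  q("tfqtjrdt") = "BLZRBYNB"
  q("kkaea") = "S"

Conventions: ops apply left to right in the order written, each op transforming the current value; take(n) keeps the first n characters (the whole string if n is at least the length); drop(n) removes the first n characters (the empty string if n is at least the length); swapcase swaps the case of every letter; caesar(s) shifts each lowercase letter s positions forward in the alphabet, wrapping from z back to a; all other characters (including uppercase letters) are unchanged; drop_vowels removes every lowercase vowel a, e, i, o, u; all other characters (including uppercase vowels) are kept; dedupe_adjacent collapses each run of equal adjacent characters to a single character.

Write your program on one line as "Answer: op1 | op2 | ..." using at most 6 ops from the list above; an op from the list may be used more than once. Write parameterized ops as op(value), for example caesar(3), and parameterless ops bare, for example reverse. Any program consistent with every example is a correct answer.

drop_vowels | caesar(18) | reverse | caesar(16) | swapcase | dedupe_adjacent

Check, running the answer program on each example:
  "heklycb" -> "hklycb" -> "zcdqut" -> "tuqdcz" -> "jkgtsp" -> "JKGTSP" -> "JKGTSP"
  "avyonbmksu" -> "vynbmks" -> "nqfteck" -> "kcetfqn" -> "asujvgd" -> "ASUJVGD" -> "ASUJVGD"
  "tfqtjrdt" -> "tfqtjrdt" -> "lxilbjvl" -> "lvjblixl" -> "blzrbynb" -> "BLZRBYNB" -> "BLZRBYNB"
  "kkaea" -> "kk" -> "cc" -> "cc" -> "ss" -> "SS" -> "S"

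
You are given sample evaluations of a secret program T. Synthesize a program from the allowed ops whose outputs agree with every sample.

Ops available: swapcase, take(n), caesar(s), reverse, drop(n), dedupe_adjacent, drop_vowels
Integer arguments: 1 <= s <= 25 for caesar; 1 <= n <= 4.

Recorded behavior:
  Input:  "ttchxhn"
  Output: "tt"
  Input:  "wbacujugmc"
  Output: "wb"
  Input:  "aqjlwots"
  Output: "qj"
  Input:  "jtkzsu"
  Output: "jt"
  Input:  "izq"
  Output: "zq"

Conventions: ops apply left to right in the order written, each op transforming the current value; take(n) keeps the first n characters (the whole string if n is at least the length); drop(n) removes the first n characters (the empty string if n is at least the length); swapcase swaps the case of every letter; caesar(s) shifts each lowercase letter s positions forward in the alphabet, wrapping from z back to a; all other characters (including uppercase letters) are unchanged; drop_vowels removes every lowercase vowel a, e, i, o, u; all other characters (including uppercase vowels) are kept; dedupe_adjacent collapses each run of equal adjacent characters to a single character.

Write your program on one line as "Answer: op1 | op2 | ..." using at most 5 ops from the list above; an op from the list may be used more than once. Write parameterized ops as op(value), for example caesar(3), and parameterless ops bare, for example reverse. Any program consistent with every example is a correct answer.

reverse | drop_vowels | reverse | take(2)

Check, running the answer program on each example:
  "ttchxhn" -> "nhxhctt" -> "nhxhctt" -> "ttchxhn" -> "tt"
  "wbacujugmc" -> "cmgujucabw" -> "cmgjcbw" -> "wbcjgmc" -> "wb"
  "aqjlwots" -> "stowljqa" -> "stwljq" -> "qjlwts" -> "qj"
  "jtkzsu" -> "uszktj" -> "szktj" -> "jtkzs" -> "jt"
  "izq" -> "qzi" -> "qz" -> "zq" -> "zq"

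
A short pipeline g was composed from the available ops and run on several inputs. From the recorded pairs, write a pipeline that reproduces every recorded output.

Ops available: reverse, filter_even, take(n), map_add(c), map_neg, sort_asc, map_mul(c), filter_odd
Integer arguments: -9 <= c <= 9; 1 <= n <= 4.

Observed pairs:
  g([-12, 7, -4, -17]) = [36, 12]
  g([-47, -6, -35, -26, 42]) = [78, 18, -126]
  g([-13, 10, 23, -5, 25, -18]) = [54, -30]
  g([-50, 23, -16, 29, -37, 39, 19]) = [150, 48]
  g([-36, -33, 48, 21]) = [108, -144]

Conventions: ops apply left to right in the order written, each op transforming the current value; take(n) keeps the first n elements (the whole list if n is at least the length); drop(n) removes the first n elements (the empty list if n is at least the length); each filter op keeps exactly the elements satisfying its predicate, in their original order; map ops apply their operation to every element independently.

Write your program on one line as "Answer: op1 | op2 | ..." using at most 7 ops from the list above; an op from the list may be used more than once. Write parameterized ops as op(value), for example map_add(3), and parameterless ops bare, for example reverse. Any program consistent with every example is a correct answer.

map_mul(3) | reverse | filter_even | reverse | sort_asc | map_neg

Check, running the answer program on each example:
  [-12, 7, -4, -17] -> [-36, 21, -12, -51] -> [-51, -12, 21, -36] -> [-12, -36] -> [-36, -12] -> [-36, -12] -> [36, 12]
  [-47, -6, -35, -26, 42] -> [-141, -18, -105, -78, 126] -> [126, -78, -105, -18, -141] -> [126, -78, -18] -> [-18, -78, 126] -> [-78, -18, 126] -> [78, 18, -126]
  [-13, 10, 23, -5, 25, -18] -> [-39, 30, 69, -15, 75, -54] -> [-54, 75, -15, 69, 30, -39] -> [-54, 30] -> [30, -54] -> [-54, 30] -> [54, -30]
  [-50, 23, -16, 29, -37, 39, 19] -> [-150, 69, -48, 87, -111, 117, 57] -> [57, 117, -111, 87, -48, 69, -150] -> [-48, -150] -> [-150, -48] -> [-150, -48] -> [150, 48]
  [-36, -33, 48, 21] -> [-108, -99, 144, 63] -> [63, 144, -99, -108] -> [144, -108] -> [-108, 144] -> [-108, 144] -> [108, -144]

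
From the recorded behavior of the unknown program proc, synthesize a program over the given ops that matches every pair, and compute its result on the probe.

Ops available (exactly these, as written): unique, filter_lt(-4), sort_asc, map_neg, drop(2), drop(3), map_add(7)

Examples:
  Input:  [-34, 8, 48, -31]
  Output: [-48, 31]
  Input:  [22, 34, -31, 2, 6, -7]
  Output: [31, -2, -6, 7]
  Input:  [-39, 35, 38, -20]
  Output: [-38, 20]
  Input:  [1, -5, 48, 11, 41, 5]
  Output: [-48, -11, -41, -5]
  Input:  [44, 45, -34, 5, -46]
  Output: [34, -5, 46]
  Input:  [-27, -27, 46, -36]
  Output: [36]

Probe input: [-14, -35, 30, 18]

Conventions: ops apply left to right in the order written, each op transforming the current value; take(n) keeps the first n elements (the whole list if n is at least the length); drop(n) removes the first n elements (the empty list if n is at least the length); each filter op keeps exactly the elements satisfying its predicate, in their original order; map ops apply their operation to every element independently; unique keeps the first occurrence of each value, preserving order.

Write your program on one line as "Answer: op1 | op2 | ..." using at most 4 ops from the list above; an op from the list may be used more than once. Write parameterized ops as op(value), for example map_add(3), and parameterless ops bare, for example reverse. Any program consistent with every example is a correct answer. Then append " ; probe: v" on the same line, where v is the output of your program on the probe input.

unique | map_neg | drop(2) ; probe: [-30, -18]

Check, running the answer program on each example:
  [-34, 8, 48, -31] -> [-34, 8, 48, -31] -> [34, -8, -48, 31] -> [-48, 31]
  [22, 34, -31, 2, 6, -7] -> [22, 34, -31, 2, 6, -7] -> [-22, -34, 31, -2, -6, 7] -> [31, -2, -6, 7]
  [-39, 35, 38, -20] -> [-39, 35, 38, -20] -> [39, -35, -38, 20] -> [-38, 20]
  [1, -5, 48, 11, 41, 5] -> [1, -5, 48, 11, 41, 5] -> [-1, 5, -48, -11, -41, -5] -> [-48, -11, -41, -5]
  [44, 45, -34, 5, -46] -> [44, 45, -34, 5, -46] -> [-44, -45, 34, -5, 46] -> [34, -5, 46]
  [-27, -27, 46, -36] -> [-27, 46, -36] -> [27, -46, 36] -> [36]
  probe: [-14, -35, 30, 18] -> [-14, -35, 30, 18] -> [14, 35, -30, -18] -> [-30, -18]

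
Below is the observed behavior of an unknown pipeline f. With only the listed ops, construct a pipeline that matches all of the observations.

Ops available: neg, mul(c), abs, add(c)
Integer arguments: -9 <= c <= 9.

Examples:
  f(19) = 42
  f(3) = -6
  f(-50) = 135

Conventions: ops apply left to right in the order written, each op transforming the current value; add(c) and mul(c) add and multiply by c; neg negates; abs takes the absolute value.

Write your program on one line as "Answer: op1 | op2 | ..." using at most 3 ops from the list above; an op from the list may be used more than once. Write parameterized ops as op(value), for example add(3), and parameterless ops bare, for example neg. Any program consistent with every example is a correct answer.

abs | add(-5) | mul(3)

Check, running the answer program on each example:
  19 -> 19 -> 14 -> 42
  3 -> 3 -> -2 -> -6
  -50 -> 50 -> 45 -> 135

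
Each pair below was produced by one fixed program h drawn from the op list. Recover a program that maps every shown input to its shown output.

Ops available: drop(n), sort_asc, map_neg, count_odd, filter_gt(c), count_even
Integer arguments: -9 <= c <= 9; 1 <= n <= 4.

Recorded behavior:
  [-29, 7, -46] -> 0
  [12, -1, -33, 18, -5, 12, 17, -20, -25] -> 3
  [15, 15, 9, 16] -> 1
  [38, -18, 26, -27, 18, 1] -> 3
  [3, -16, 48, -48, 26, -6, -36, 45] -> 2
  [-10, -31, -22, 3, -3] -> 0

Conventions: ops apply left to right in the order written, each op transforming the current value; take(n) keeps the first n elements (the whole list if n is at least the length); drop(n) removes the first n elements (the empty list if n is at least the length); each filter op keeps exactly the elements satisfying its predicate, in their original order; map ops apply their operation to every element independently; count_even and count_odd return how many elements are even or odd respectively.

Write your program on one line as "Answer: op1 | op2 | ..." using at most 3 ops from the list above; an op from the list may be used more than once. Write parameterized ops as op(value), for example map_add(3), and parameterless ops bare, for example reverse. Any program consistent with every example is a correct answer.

filter_gt(4) | sort_asc | count_even

Check, running the answer program on each example:
  [-29, 7, -46] -> [7] -> [7] -> 0
  [12, -1, -33, 18, -5, 12, 17, -20, -25] -> [12, 18, 12, 17] -> [12, 12, 17, 18] -> 3
  [15, 15, 9, 16] -> [15, 15, 9, 16] -> [9, 15, 15, 16] -> 1
  [38, -18, 26, -27, 18, 1] -> [38, 26, 18] -> [18, 26, 38] -> 3
  [3, -16, 48, -48, 26, -6, -36, 45] -> [48, 26, 45] -> [26, 45, 48] -> 2
  [-10, -31, -22, 3, -3] -> [] -> [] -> 0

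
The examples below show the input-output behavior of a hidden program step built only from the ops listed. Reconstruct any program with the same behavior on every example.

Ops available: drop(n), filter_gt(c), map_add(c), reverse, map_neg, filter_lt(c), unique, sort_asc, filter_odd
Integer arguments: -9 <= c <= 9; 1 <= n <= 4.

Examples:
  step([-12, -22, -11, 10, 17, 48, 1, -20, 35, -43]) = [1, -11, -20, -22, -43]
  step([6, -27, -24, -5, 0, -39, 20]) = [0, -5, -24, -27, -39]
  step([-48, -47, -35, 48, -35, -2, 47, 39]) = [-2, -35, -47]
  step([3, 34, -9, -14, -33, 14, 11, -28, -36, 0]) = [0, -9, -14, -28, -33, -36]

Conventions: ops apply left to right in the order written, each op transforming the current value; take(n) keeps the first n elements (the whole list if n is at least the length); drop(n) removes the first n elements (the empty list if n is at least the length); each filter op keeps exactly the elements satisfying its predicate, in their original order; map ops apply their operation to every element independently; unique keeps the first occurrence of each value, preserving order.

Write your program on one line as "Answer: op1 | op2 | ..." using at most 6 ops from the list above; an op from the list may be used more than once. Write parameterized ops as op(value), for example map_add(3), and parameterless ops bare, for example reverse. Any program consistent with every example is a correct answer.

drop(1) | sort_asc | filter_lt(7) | unique | reverse

Check, running the answer program on each example:
  [-12, -22, -11, 10, 17, 48, 1, -20, 35, -43] -> [-22, -11, 10, 17, 48, 1, -20, 35, -43] -> [-43, -22, -20, -11, 1, 10, 17, 35, 48] -> [-43, -22, -20, -11, 1] -> [-43, -22, -20, -11, 1] -> [1, -11, -20, -22, -43]
  [6, -27, -24, -5, 0, -39, 20] -> [-27, -24, -5, 0, -39, 20] -> [-39, -27, -24, -5, 0, 20] -> [-39, -27, -24, -5, 0] -> [-39, -27, -24, -5, 0] -> [0, -5, -24, -27, -39]
  [-48, -47, -35, 48, -35, -2, 47, 39] -> [-47, -35, 48, -35, -2, 47, 39] -> [-47, -35, -35, -2, 39, 47, 48] -> [-47, -35, -35, -2] -> [-47, -35, -2] -> [-2, -35, -47]
  [3, 34, -9, -14, -33, 14, 11, -28, -36, 0] -> [34, -9, -14, -33, 14, 11, -28, -36, 0] -> [-36, -33, -28, -14, -9, 0, 11, 14, 34] -> [-36, -33, -28, -14, -9, 0] -> [-36, -33, -28, -14, -9, 0] -> [0, -9, -14, -28, -33, -36]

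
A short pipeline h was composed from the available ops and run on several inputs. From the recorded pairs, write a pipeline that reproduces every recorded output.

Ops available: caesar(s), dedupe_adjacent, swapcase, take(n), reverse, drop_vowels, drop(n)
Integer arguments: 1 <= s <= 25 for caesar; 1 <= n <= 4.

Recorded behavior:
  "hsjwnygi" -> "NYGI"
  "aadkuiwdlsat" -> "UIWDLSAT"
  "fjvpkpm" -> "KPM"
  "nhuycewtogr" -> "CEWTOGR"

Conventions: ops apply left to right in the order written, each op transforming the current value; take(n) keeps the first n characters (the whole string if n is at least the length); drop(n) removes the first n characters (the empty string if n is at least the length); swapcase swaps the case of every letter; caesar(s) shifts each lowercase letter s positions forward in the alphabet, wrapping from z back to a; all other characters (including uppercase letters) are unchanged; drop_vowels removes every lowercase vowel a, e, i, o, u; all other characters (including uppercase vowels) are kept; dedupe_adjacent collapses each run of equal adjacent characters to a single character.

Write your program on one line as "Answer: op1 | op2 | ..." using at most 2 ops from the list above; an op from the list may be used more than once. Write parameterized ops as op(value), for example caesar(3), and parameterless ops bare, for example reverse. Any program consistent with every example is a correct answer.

swapcase | drop(4)

Check, running the answer program on each example:
  "hsjwnygi" -> "HSJWNYGI" -> "NYGI"
  "aadkuiwdlsat" -> "AADKUIWDLSAT" -> "UIWDLSAT"
  "fjvpkpm" -> "FJVPKPM" -> "KPM"
  "nhuycewtogr" -> "NHUYCEWTOGR" -> "CEWTOGR"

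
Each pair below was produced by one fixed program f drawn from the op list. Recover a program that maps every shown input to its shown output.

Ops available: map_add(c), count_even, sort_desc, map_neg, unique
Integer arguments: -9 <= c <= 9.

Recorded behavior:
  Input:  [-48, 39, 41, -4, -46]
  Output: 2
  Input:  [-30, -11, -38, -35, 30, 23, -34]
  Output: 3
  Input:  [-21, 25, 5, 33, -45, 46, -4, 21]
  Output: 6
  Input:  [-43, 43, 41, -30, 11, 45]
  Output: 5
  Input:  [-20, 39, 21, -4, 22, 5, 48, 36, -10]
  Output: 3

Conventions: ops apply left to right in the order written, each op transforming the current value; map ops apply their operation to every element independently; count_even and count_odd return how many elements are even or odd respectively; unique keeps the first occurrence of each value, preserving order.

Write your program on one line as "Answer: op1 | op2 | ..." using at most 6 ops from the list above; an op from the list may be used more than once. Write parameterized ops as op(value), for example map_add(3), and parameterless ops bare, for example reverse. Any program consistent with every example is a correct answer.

map_add(-5) | map_add(-9) | map_neg | map_add(-9) | count_even

Check, running the answer program on each example:
  [-48, 39, 41, -4, -46] -> [-53, 34, 36, -9, -51] -> [-62, 25, 27, -18, -60] -> [62, -25, -27, 18, 60] -> [53, -34, -36, 9, 51] -> 2
  [-30, -11, -38, -35, 30, 23, -34] -> [-35, -16, -43, -40, 25, 18, -39] -> [-44, -25, -52, -49, 16, 9, -48] -> [44, 25, 52, 49, -16, -9, 48] -> [35, 16, 43, 40, -25, -18, 39] -> 3
  [-21, 25, 5, 33, -45, 46, -4, 21] -> [-26, 20, 0, 28, -50, 41, -9, 16] -> [-35, 11, -9, 19, -59, 32, -18, 7] -> [35, -11, 9, -19, 59, -32, 18, -7] -> [26, -20, 0, -28, 50, -41, 9, -16] -> 6
  [-43, 43, 41, -30, 11, 45] -> [-48, 38, 36, -35, 6, 40] -> [-57, 29, 27, -44, -3, 31] -> [57, -29, -27, 44, 3, -31] -> [48, -38, -36, 35, -6, -40] -> 5
  [-20, 39, 21, -4, 22, 5, 48, 36, -10] -> [-25, 34, 16, -9, 17, 0, 43, 31, -15] -> [-34, 25, 7, -18, 8, -9, 34, 22, -24] -> [34, -25, -7, 18, -8, 9, -34, -22, 24] -> [25, -34, -16, 9, -17, 0, -43, -31, 15] -> 3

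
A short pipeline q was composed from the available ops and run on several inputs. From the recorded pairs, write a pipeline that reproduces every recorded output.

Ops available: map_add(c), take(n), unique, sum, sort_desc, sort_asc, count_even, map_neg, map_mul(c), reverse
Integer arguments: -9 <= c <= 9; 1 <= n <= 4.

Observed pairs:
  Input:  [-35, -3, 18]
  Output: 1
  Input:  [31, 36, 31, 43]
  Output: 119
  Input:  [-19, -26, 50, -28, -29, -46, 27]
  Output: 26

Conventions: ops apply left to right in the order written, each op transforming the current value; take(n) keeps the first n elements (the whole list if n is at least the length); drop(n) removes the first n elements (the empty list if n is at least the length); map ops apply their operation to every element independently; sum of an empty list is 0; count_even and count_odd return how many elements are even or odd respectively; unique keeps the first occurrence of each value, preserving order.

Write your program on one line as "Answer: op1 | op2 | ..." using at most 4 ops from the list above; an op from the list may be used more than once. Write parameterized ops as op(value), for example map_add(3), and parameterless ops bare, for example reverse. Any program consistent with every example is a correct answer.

map_add(7) | take(3) | reverse | sum

Check, running the answer program on each example:
  [-35, -3, 18] -> [-28, 4, 25] -> [-28, 4, 25] -> [25, 4, -28] -> 1
  [31, 36, 31, 43] -> [38, 43, 38, 50] -> [38, 43, 38] -> [38, 43, 38] -> 119
  [-19, -26, 50, -28, -29, -46, 27] -> [-12, -19, 57, -21, -22, -39, 34] -> [-12, -19, 57] -> [57, -19, -12] -> 26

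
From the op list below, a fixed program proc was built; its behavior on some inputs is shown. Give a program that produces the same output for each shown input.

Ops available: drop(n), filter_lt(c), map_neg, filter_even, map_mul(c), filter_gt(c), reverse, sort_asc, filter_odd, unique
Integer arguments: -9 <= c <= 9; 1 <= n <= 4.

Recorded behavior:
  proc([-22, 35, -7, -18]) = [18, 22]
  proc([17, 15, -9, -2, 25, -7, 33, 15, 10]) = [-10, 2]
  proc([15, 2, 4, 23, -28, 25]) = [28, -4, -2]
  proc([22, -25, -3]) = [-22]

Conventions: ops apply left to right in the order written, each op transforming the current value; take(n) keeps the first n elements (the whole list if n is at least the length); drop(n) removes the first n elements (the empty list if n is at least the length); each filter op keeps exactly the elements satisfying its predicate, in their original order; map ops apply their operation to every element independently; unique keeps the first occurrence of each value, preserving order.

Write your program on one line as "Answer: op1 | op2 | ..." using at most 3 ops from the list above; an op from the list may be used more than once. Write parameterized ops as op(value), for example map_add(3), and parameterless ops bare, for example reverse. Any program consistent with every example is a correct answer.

map_neg | reverse | filter_even

Check, running the answer program on each example:
  [-22, 35, -7, -18] -> [22, -35, 7, 18] -> [18, 7, -35, 22] -> [18, 22]
  [17, 15, -9, -2, 25, -7, 33, 15, 10] -> [-17, -15, 9, 2, -25, 7, -33, -15, -10] -> [-10, -15, -33, 7, -25, 2, 9, -15, -17] -> [-10, 2]
  [15, 2, 4, 23, -28, 25] -> [-15, -2, -4, -23, 28, -25] -> [-25, 28, -23, -4, -2, -15] -> [28, -4, -2]
  [22, -25, -3] -> [-22, 25, 3] -> [3, 25, -22] -> [-22]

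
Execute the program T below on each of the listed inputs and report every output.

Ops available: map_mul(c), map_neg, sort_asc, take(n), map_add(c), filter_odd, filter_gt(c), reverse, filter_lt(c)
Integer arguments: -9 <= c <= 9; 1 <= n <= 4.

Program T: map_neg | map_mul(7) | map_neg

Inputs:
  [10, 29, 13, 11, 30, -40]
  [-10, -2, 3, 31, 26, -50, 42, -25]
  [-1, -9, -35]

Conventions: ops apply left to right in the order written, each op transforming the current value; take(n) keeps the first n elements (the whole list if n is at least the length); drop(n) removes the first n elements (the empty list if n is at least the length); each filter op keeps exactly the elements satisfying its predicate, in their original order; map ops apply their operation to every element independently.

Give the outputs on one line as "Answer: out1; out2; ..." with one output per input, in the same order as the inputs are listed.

[70, 203, 91, 77, 210, -280]; [-70, -14, 21, 217, 182, -350, 294, -175]; [-7, -63, -245]

Execution, op by op:
  [10, 29, 13, 11, 30, -40] -> [-10, -29, -13, -11, -30, 40] -> [-70, -203, -91, -77, -210, 280] -> [70, 203, 91, 77, 210, -280]
  [-10, -2, 3, 31, 26, -50, 42, -25] -> [10, 2, -3, -31, -26, 50, -42, 25] -> [70, 14, -21, -217, -182, 350, -294, 175] -> [-70, -14, 21, 217, 182, -350, 294, -175]
  [-1, -9, -35] -> [1, 9, 35] -> [7, 63, 245] -> [-7, -63, -245]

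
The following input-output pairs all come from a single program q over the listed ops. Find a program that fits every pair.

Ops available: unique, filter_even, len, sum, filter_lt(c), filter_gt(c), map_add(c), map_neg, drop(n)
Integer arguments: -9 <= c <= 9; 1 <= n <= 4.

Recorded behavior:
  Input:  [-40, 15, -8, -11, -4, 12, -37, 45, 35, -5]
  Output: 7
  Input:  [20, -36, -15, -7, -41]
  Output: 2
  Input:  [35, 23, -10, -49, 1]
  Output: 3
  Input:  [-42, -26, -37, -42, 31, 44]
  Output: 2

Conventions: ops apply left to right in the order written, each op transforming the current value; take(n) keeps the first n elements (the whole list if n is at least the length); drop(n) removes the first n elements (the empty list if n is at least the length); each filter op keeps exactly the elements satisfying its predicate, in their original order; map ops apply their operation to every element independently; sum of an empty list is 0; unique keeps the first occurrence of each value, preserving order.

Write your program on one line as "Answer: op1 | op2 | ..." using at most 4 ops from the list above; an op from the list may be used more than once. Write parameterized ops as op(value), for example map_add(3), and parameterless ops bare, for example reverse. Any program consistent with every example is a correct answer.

unique | filter_gt(-9) | len

Check, running the answer program on each example:
  [-40, 15, -8, -11, -4, 12, -37, 45, 35, -5] -> [-40, 15, -8, -11, -4, 12, -37, 45, 35, -5] -> [15, -8, -4, 12, 45, 35, -5] -> 7
  [20, -36, -15, -7, -41] -> [20, -36, -15, -7, -41] -> [20, -7] -> 2
  [35, 23, -10, -49, 1] -> [35, 23, -10, -49, 1] -> [35, 23, 1] -> 3
  [-42, -26, -37, -42, 31, 44] -> [-42, -26, -37, 31, 44] -> [31, 44] -> 2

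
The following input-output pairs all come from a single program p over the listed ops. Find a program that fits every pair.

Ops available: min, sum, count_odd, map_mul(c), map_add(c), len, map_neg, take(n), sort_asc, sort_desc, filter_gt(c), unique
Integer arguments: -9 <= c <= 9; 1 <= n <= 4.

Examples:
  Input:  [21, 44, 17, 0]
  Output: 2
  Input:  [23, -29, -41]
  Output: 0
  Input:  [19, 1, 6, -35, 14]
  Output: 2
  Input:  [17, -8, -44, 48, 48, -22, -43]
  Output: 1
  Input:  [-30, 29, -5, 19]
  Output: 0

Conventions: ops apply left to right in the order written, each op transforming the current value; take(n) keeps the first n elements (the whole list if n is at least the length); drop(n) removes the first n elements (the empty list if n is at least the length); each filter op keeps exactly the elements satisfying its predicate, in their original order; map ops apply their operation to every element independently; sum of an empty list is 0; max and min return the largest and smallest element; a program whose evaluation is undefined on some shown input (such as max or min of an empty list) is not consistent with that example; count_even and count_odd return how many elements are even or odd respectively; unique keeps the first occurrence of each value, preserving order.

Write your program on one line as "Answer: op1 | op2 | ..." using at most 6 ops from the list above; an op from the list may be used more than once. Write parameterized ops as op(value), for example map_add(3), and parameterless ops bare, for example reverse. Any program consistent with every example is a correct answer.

unique | map_add(9) | filter_gt(2) | sort_asc | count_odd

Check, running the answer program on each example:
  [21, 44, 17, 0] -> [21, 44, 17, 0] -> [30, 53, 26, 9] -> [30, 53, 26, 9] -> [9, 26, 30, 53] -> 2
  [23, -29, -41] -> [23, -29, -41] -> [32, -20, -32] -> [32] -> [32] -> 0
  [19, 1, 6, -35, 14] -> [19, 1, 6, -35, 14] -> [28, 10, 15, -26, 23] -> [28, 10, 15, 23] -> [10, 15, 23, 28] -> 2
  [17, -8, -44, 48, 48, -22, -43] -> [17, -8, -44, 48, -22, -43] -> [26, 1, -35, 57, -13, -34] -> [26, 57] -> [26, 57] -> 1
  [-30, 29, -5, 19] -> [-30, 29, -5, 19] -> [-21, 38, 4, 28] -> [38, 4, 28] -> [4, 28, 38] -> 0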